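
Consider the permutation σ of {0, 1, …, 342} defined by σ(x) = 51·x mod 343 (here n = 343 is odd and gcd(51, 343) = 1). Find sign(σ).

+1

Start at x=30: 30 → 158 → 169 → 44 → 186 → 225 → 156 → … (one orbit).
Cycle lengths of π_51 on ℤ/343ℤ: [147, 147, 21, 21, 3, 3, 1]; 7 cycles in total.
7 cycles on 343: each ℓ→(−1)^(ℓ−1), product (−1)^336 = +1.
Zolotarev: (51|343) = +1, matching the cycle-count sign.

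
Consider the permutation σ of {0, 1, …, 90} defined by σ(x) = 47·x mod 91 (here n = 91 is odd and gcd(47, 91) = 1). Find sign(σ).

Orbit of 53 under x↦47x: [53, 34, 51, 31, 1, 47, 25]… (length divides ord_91(47)).
11 cycles of lengths [12, 12, 12, 12, 12, 12, 6, 4, 4, 4, 1].
With 11 cycles on 91 points, sign = (−1)^{91−11} = +1.
(47|91)_J = +1 (Zolotarev's lemma cross-check).

+1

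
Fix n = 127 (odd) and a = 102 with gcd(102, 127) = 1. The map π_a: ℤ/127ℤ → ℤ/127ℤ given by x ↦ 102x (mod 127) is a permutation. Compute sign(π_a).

Trace 77: π^k(77) = [77, 107, 119, 73, 80, 32, 89] for k=0..6.
Cycle type of π: 42×3 + 1; total 4 cycles.
n − c = 127 − 4 = 123; sign = (−1)^123 = -1.
Via Zolotarev, sign(π_{102}) = (102|127) = -1.

-1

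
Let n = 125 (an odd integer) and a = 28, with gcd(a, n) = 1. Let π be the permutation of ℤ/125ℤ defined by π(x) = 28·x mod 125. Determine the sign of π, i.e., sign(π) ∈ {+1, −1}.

-1

Start at x=26: 26 → 103 → 9 → 2 → 56 → 68 → 29 → … (one orbit).
The orbit structure of x ↦ 28x mod 125: 4 orbits of sizes [100, 20, 4, 1].
sign(π) = (−1)^{n − #cycles} = (−1)^{125−4} = (−1)^121 = -1.
The Jacobi symbol (28|125) = -1 (Zolotarev) agrees.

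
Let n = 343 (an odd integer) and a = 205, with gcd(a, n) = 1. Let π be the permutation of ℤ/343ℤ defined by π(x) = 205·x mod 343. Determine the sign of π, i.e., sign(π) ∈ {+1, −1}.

Start at x=249: 249 → 281 → 324 → 221 → 29 → 114 → 46 → … (one orbit).
Decompose π into cycles: lengths [147, 147, 21, 21, 3, 3, 1] (7 cycles, including the fixed point 0).
Σ(ℓ_i−1) = 343−7 = 336; sign = (−1)^336 = +1.
The Jacobi symbol (205|343) = +1 (Zolotarev) agrees.

+1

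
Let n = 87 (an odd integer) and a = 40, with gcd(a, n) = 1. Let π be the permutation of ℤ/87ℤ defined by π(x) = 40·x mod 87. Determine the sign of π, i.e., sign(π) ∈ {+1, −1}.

-1

Start at x=64: 64 → 37 → 1 → 40 → 34 → 55 → 25 → … (one orbit).
The orbit structure of x ↦ 40x mod 87: 6 orbits of sizes [28, 28, 28, 1, 1, 1].
6 cycles on 87: each ℓ→(−1)^(ℓ−1), product (−1)^81 = -1.
Via Zolotarev, sign(π_{40}) = (40|87) = -1.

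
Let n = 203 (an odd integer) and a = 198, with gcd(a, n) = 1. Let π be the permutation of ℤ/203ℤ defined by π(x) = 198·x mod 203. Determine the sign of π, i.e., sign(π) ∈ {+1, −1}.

Start at x=36: 36 → 23 → 88 → 169 → 170 → 165 → 190 → … (one orbit).
π_198 has 15 disjoint cycles with lengths [21, 21, 21, 21, 21, 21, 21, 21, 7, 7, 7, 7, 3, 3, 1] on {0,…,202}.
sign(π) = (−1)^{n − #cycles} = (−1)^{203−15} = (−1)^188 = +1.

+1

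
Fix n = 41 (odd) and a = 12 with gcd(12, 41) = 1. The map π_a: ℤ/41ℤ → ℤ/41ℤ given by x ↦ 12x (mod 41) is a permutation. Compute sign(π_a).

-1

Orbit of 10 under x↦12x: [10, 38, 5, 19, 23, 30, 32]… (length divides ord_41(12)).
The orbit structure of x ↦ 12x mod 41: 2 orbits of sizes [40, 1].
2 cycles on 41: each ℓ→(−1)^(ℓ−1), product (−1)^39 = -1.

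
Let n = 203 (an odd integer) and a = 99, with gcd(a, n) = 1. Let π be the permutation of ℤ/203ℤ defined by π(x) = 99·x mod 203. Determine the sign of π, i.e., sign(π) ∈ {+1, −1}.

Trace 57: π^k(57) = [57, 162, 1, 99] for k=0..3.
The orbit structure of x ↦ 99x mod 203: 56 orbits of sizes [4, 4, 4, 4, 4, 4, 4, 4, 4, 4, 4, 4, 4, 4, 4, 4, 4, 4, 4, 4, 4, 4, 4, 4, 4, 4, 4, 4, 4, 4, 4, 4, 4, 4, 4, 4, 4, 4, 4, 4, 4, 4, 4, 4, 4, 4, 4, 4, 4, 1, 1, 1, 1, 1, 1, 1].
n − c = 203 − 56 = 147; sign = (−1)^147 = -1.
(99|203)_J = -1 (Zolotarev's lemma cross-check).

-1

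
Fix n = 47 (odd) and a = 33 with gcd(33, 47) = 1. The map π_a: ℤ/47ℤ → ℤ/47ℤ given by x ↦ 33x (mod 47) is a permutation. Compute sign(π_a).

Orbit of 27 under x↦33x: [27, 45, 28, 31, 36, 13, 6]… (length divides ord_47(33)).
Cycle lengths of π_33 on ℤ/47ℤ: [46, 1]; 2 cycles in total.
2 cycles on 47: each ℓ→(−1)^(ℓ−1), product (−1)^45 = -1.
The Jacobi symbol (33|47) = -1 (Zolotarev) agrees.

-1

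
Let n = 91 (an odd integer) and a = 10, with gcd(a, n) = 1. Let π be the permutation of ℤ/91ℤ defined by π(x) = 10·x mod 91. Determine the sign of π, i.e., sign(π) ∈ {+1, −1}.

Start at x=82: 82 → 1 → 10 → 9 → 90 → 81 → 82 (one orbit).
The orbit structure of x ↦ 10x mod 91: 16 orbits of sizes [6, 6, 6, 6, 6, 6, 6, 6, 6, 6, 6, 6, 6, 6, 6, 1].
With 16 cycles on 91 points, sign = (−1)^{91−16} = -1.
The Jacobi symbol (10|91) = -1 (Zolotarev) agrees.

-1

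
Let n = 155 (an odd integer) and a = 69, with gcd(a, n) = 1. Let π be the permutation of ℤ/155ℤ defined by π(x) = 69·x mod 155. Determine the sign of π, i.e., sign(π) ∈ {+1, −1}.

+1

Start at x=126: 126 → 14 → 36 → 4 → 121 → 134 → 101 → … (one orbit).
9 cycles of lengths [30, 30, 30, 30, 15, 15, 2, 2, 1].
Σ(ℓ_i−1) = 155−9 = 146; sign = (−1)^146 = +1.
(69|155)_J = +1 (Zolotarev's lemma cross-check).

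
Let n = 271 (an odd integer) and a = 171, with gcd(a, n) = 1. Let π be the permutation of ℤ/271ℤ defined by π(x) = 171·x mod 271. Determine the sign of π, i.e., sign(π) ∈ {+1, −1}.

-1

Start at x=27: 27 → 10 → 84 → 1 → 171 → 244 → 261 → … (one orbit).
π_171 has 28 disjoint cycles with lengths [10, 10, 10, 10, 10, 10, 10, 10, 10, 10, 10, 10, 10, 10, 10, 10, 10, 10, 10, 10, 10, 10, 10, 10, 10, 10, 10, 1] on {0,…,270}.
With 28 cycles on 271 points, sign = (−1)^{271−28} = -1.
(171|271)_J = -1 (Zolotarev's lemma cross-check).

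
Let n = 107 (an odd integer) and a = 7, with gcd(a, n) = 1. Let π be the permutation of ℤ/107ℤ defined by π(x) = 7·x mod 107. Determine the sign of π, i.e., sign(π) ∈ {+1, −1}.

-1

Start at x=84: 84 → 53 → 50 → 29 → 96 → 30 → 103 → … (one orbit).
π_7 has 2 disjoint cycles with lengths [106, 1] on {0,…,106}.
n − c = 107 − 2 = 105; sign = (−1)^105 = -1.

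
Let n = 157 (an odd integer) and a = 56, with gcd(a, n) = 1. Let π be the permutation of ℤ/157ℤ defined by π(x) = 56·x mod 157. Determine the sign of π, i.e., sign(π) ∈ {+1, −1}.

+1

Trace 39: π^k(39) = [39, 143, 1, 56, 153, 90, 16] for k=0..6.
π_56 has 7 disjoint cycles with lengths [26, 26, 26, 26, 26, 26, 1] on {0,…,156}.
7 cycles on 157: each ℓ→(−1)^(ℓ−1), product (−1)^150 = +1.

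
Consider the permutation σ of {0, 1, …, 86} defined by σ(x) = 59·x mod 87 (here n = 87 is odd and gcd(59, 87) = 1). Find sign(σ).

Trace 1: π^k(1) = [1, 59] for k=0..1.
π_59 has 58 disjoint cycles with lengths [2, 2, 2, 2, 2, 2, 2, 2, 2, 2, 2, 2, 2, 2, 2, 2, 2, 2, 2, 2, 2, 2, 2, 2, 2, 2, 2, 2, 2, 1, 1, 1, 1, 1, 1, 1, 1, 1, 1, 1, 1, 1, 1, 1, 1, 1, 1, 1, 1, 1, 1, 1, 1, 1, 1, 1, 1, 1] on {0,…,86}.
sign(π) = (−1)^{n − #cycles} = (−1)^{87−58} = (−1)^29 = -1.

-1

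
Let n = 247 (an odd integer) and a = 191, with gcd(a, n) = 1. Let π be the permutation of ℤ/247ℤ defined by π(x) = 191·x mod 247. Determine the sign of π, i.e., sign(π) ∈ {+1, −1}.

+1

Trace 1: π^k(1) = [1, 191, 172] for k=0..2.
Cycle type of π: 3×76 + 1×19; total 95 cycles.
sign(π) = (−1)^{n − #cycles} = (−1)^{247−95} = (−1)^152 = +1.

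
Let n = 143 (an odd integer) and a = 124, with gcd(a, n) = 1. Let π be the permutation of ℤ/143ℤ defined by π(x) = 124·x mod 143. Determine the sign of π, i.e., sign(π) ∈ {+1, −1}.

Trace 75: π^k(75) = [75, 5, 48, 89, 25, 97, 16] for k=0..6.
Cycle lengths of π_124 on ℤ/143ℤ: [60, 60, 12, 5, 5, 1]; 6 cycles in total.
143 − 6 = 137 transpositions; sign(π) = (−1)^137 = -1.

-1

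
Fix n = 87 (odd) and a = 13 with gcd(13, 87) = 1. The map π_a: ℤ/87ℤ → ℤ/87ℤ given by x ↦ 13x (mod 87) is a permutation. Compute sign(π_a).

Orbit of 7 under x↦13x: [7, 4, 52, 67, 1, 13, 82]… (length divides ord_87(13)).
Cycle lengths of π_13 on ℤ/87ℤ: [14, 14, 14, 14, 14, 14, 1, 1, 1]; 9 cycles in total.
With 9 cycles on 87 points, sign = (−1)^{87−9} = +1.
(13|87)_J = +1 (Zolotarev's lemma cross-check).

+1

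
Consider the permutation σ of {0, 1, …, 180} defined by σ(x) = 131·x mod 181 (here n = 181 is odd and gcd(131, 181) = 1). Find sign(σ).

-1

Start at x=5: 5 → 112 → 11 → 174 → 169 → 57 → 46 → … (one orbit).
The orbit structure of x ↦ 131x mod 181: 2 orbits of sizes [180, 1].
2 cycles on 181: each ℓ→(−1)^(ℓ−1), product (−1)^179 = -1.
Via Zolotarev, sign(π_{131}) = (131|181) = -1.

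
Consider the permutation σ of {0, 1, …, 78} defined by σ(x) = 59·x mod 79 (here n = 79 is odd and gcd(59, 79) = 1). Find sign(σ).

Orbit of 28 under x↦59x: [28, 72, 61, 44, 68, 62, 24]… (length divides ord_79(59)).
Decompose π into cycles: lengths [78, 1] (2 cycles, including the fixed point 0).
With 2 cycles on 79 points, sign = (−1)^{79−2} = -1.

-1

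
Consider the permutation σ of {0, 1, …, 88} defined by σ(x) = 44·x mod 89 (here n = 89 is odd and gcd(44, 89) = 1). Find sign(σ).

+1

Start at x=32: 32 → 73 → 8 → 85 → 2 → 88 → 45 → … (one orbit).
π_44 has 5 disjoint cycles with lengths [22, 22, 22, 22, 1] on {0,…,88}.
n − c = 89 − 5 = 84; sign = (−1)^84 = +1.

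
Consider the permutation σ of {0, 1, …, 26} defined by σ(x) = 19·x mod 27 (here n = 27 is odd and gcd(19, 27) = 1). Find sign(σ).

+1

Orbit of 19 under x↦19x: [19, 10, 1]… (length divides ord_27(19)).
Cycle type of π: 3×6 + 1×9; total 15 cycles.
15 cycles on 27: each ℓ→(−1)^(ℓ−1), product (−1)^12 = +1.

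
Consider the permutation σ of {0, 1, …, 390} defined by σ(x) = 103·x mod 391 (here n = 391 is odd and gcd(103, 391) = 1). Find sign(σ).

-1

Orbit of 358 under x↦103x: [358, 120, 239, 375, 307, 341, 324]… (length divides ord_391(103)).
Cycle type of π: 22×17 + 1×17; total 34 cycles.
With 34 cycles on 391 points, sign = (−1)^{391−34} = -1.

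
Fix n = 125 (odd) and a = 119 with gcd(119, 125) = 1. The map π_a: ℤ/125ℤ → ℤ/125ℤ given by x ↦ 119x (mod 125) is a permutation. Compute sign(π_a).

Orbit of 109 under x↦119x: [109, 96, 49, 81, 14, 41, 4]… (length divides ord_125(119)).
The orbit structure of x ↦ 119x mod 125: 7 orbits of sizes [50, 50, 10, 10, 2, 2, 1].
Σ(ℓ_i−1) = 125−7 = 118; sign = (−1)^118 = +1.
Via Zolotarev, sign(π_{119}) = (119|125) = +1.

+1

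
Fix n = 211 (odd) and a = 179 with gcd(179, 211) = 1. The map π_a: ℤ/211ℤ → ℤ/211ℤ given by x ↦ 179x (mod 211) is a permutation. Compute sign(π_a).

+1

Trace 185: π^k(185) = [185, 199, 173, 161, 123, 73, 196] for k=0..6.
Decompose π into cycles: lengths [21, 21, 21, 21, 21, 21, 21, 21, 21, 21, 1] (11 cycles, including the fixed point 0).
With 11 cycles on 211 points, sign = (−1)^{211−11} = +1.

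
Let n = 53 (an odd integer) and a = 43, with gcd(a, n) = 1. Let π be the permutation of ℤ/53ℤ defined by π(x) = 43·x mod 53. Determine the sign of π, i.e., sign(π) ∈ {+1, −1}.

+1

Trace 4: π^k(4) = [4, 13, 29, 28, 38, 44, 37] for k=0..6.
The orbit structure of x ↦ 43x mod 53: 3 orbits of sizes [26, 26, 1].
With 3 cycles on 53 points, sign = (−1)^{53−3} = +1.
Check: (43/53) = +1 by Zolotarev.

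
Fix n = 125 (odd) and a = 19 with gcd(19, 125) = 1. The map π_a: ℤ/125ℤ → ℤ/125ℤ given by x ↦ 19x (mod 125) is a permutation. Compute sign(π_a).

+1

Start at x=71: 71 → 99 → 6 → 114 → 41 → 29 → 51 → … (one orbit).
π_19 has 7 disjoint cycles with lengths [50, 50, 10, 10, 2, 2, 1] on {0,…,124}.
sign(π) = (−1)^{n − #cycles} = (−1)^{125−7} = (−1)^118 = +1.
The Jacobi symbol (19|125) = +1 (Zolotarev) agrees.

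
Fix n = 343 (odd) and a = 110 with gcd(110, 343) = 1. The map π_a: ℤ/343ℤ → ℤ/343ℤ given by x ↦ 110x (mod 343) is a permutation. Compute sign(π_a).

-1

Start at x=69: 69 → 44 → 38 → 64 → 180 → 249 → 293 → … (one orbit).
Decompose π into cycles: lengths [294, 42, 6, 1] (4 cycles, including the fixed point 0).
sign(π) = (−1)^{n − #cycles} = (−1)^{343−4} = (−1)^339 = -1.
The Jacobi symbol (110|343) = -1 (Zolotarev) agrees.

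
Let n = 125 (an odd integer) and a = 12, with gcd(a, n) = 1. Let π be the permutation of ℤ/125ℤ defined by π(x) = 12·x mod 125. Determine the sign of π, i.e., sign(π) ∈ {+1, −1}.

-1

Trace 54: π^k(54) = [54, 23, 26, 62, 119, 53, 11] for k=0..6.
Cycle type of π: 100 + 20 + 4 + 1; total 4 cycles.
sign(π) = (−1)^{n − #cycles} = (−1)^{125−4} = (−1)^121 = -1.
Check: (12/125) = -1 by Zolotarev.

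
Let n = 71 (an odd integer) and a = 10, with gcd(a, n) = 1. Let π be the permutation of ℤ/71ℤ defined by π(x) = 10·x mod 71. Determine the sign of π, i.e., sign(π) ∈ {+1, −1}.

+1

Trace 49: π^k(49) = [49, 64, 1, 10, 29, 6, 60] for k=0..6.
Cycle type of π: 35×2 + 1; total 3 cycles.
n − c = 71 − 3 = 68; sign = (−1)^68 = +1.
Check: (10/71) = +1 by Zolotarev.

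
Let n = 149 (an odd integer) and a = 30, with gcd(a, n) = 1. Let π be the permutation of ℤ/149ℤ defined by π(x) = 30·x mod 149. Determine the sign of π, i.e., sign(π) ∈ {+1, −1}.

+1

Trace 33: π^k(33) = [33, 96, 49, 129, 145, 29, 125] for k=0..6.
Decompose π into cycles: lengths [37, 37, 37, 37, 1] (5 cycles, including the fixed point 0).
149 − 5 = 144 transpositions; sign(π) = (−1)^144 = +1.
Check: (30/149) = +1 by Zolotarev.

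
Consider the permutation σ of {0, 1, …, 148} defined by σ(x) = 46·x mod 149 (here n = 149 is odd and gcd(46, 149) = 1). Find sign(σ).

Start at x=129: 129 → 123 → 145 → 114 → 29 → 142 → 125 → … (one orbit).
Cycle type of π: 37×4 + 1; total 5 cycles.
Σ(ℓ_i−1) = 149−5 = 144; sign = (−1)^144 = +1.
Zolotarev: (46|149) = +1, matching the cycle-count sign.

+1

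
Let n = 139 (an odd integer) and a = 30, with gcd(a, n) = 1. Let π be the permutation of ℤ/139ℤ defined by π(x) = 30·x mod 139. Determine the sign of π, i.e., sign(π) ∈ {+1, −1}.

+1

Trace 28: π^k(28) = [28, 6, 41, 118, 65, 4, 120] for k=0..6.
Cycle type of π: 69×2 + 1; total 3 cycles.
sign(π) = (−1)^{n − #cycles} = (−1)^{139−3} = (−1)^136 = +1.
Zolotarev: (30|139) = +1, matching the cycle-count sign.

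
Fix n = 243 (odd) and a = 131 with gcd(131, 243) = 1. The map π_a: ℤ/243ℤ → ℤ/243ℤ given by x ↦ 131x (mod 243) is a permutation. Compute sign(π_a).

-1

Trace 145: π^k(145) = [145, 41, 25, 116, 130, 20, 190] for k=0..6.
Decompose π into cycles: lengths [162, 54, 18, 6, 2, 1] (6 cycles, including the fixed point 0).
sign(π) = (−1)^{n − #cycles} = (−1)^{243−6} = (−1)^237 = -1.
Check: (131/243) = -1 by Zolotarev.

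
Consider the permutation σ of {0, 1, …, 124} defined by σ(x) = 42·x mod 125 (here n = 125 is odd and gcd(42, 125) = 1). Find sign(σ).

Start at x=104: 104 → 118 → 81 → 27 → 9 → 3 → 1 → … (one orbit).
Decompose π into cycles: lengths [100, 20, 4, 1] (4 cycles, including the fixed point 0).
4 cycles on 125: each ℓ→(−1)^(ℓ−1), product (−1)^121 = -1.
Via Zolotarev, sign(π_{42}) = (42|125) = -1.

-1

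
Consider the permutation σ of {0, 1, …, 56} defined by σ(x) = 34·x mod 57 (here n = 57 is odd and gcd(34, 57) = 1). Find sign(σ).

-1

Start at x=10: 10 → 55 → 46 → 25 → 52 → 1 → 34 → … (one orbit).
The orbit structure of x ↦ 34x mod 57: 6 orbits of sizes [18, 18, 18, 1, 1, 1].
Σ(ℓ_i−1) = 57−6 = 51; sign = (−1)^51 = -1.
(34|57)_J = -1 (Zolotarev's lemma cross-check).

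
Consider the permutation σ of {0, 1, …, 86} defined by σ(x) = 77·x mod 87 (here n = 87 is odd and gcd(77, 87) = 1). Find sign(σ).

Trace 50: π^k(50) = [50, 22, 41, 25, 11, 64, 56] for k=0..6.
Cycle type of π: 28×3 + 2 + 1; total 5 cycles.
87 − 5 = 82 transpositions; sign(π) = (−1)^82 = +1.
Check: (77/87) = +1 by Zolotarev.

+1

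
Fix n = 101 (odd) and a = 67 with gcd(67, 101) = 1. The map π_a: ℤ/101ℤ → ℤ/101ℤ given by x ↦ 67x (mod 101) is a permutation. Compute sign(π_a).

-1

Orbit of 59 under x↦67x: [59, 14, 29, 24, 93, 70, 44]… (length divides ord_101(67)).
2 cycles of lengths [100, 1].
Σ(ℓ_i−1) = 101−2 = 99; sign = (−1)^99 = -1.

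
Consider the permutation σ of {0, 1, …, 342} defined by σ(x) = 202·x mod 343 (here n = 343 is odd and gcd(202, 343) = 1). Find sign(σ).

-1

Orbit of 104 under x↦202x: [104, 85, 20, 267, 83, 302, 293]… (length divides ord_343(202)).
The orbit structure of x ↦ 202x mod 343: 10 orbits of sizes [98, 98, 98, 14, 14, 14, 2, 2, 2, 1].
n − c = 343 − 10 = 333; sign = (−1)^333 = -1.
Check: (202/343) = -1 by Zolotarev.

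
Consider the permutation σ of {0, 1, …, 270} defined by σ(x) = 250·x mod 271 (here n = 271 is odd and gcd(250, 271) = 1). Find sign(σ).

+1

Orbit of 247 under x↦250x: [247, 233, 256, 44, 160, 163, 100]… (length divides ord_271(250)).
Decompose π into cycles: lengths [135, 135, 1] (3 cycles, including the fixed point 0).
271 − 3 = 268 transpositions; sign(π) = (−1)^268 = +1.
Via Zolotarev, sign(π_{250}) = (250|271) = +1.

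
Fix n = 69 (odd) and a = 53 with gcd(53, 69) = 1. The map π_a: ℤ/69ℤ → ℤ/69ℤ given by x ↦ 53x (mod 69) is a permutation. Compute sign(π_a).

+1

Orbit of 68 under x↦53x: [68, 16, 20, 25, 14, 52, 65]… (length divides ord_69(53)).
The orbit structure of x ↦ 53x mod 69: 5 orbits of sizes [22, 22, 22, 2, 1].
n − c = 69 − 5 = 64; sign = (−1)^64 = +1.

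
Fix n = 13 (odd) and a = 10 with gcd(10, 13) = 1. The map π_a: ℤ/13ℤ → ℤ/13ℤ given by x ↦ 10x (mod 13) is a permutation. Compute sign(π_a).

Trace 4: π^k(4) = [4, 1, 10, 9, 12, 3] for k=0..5.
Decompose π into cycles: lengths [6, 6, 1] (3 cycles, including the fixed point 0).
n − c = 13 − 3 = 10; sign = (−1)^10 = +1.
Zolotarev: (10|13) = +1, matching the cycle-count sign.

+1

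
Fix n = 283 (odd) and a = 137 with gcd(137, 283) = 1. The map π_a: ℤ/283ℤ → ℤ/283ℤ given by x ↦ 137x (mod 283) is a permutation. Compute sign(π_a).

+1

Start at x=179: 179 → 185 → 158 → 138 → 228 → 106 → 89 → … (one orbit).
Decompose π into cycles: lengths [141, 141, 1] (3 cycles, including the fixed point 0).
Σ(ℓ_i−1) = 283−3 = 280; sign = (−1)^280 = +1.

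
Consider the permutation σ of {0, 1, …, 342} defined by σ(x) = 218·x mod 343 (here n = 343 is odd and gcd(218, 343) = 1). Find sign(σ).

+1

Trace 162: π^k(162) = [162, 330, 253, 274, 50, 267, 239] for k=0..6.
Cycle lengths of π_218 on ℤ/343ℤ: [49, 49, 49, 49, 49, 49, 7, 7, 7, 7, 7, 7, 1, 1, 1, 1, 1, 1, 1]; 19 cycles in total.
n − c = 343 − 19 = 324; sign = (−1)^324 = +1.
Check: (218/343) = +1 by Zolotarev.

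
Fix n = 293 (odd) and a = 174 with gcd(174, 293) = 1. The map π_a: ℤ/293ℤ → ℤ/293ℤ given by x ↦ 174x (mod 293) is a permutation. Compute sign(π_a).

Start at x=158: 158 → 243 → 90 → 131 → 233 → 108 → 40 → … (one orbit).
Cycle type of π: 292 + 1; total 2 cycles.
2 cycles on 293: each ℓ→(−1)^(ℓ−1), product (−1)^291 = -1.
Check: (174/293) = -1 by Zolotarev.

-1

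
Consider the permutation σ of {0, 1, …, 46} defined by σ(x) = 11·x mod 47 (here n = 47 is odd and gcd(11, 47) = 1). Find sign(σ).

Orbit of 34 under x↦11x: [34, 45, 25, 40, 17, 46, 36]… (length divides ord_47(11)).
2 cycles of lengths [46, 1].
2 cycles on 47: each ℓ→(−1)^(ℓ−1), product (−1)^45 = -1.
Via Zolotarev, sign(π_{11}) = (11|47) = -1.

-1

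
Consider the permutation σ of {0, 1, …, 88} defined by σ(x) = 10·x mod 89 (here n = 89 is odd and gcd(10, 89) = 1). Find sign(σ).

Start at x=5: 5 → 50 → 55 → 16 → 71 → 87 → 69 → … (one orbit).
π_10 has 3 disjoint cycles with lengths [44, 44, 1] on {0,…,88}.
With 3 cycles on 89 points, sign = (−1)^{89−3} = +1.

+1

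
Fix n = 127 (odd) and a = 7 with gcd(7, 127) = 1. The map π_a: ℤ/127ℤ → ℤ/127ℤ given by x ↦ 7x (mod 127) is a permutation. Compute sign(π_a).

Trace 104: π^k(104) = [104, 93, 16, 112, 22, 27, 62] for k=0..6.
The orbit structure of x ↦ 7x mod 127: 2 orbits of sizes [126, 1].
2 cycles on 127: each ℓ→(−1)^(ℓ−1), product (−1)^125 = -1.
Zolotarev: (7|127) = -1, matching the cycle-count sign.

-1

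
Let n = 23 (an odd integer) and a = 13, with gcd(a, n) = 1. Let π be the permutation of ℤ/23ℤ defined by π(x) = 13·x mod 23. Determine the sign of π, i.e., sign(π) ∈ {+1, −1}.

+1

Orbit of 13 under x↦13x: [13, 8, 12, 18, 4, 6, 9]… (length divides ord_23(13)).
Cycle lengths of π_13 on ℤ/23ℤ: [11, 11, 1]; 3 cycles in total.
3 cycles on 23: each ℓ→(−1)^(ℓ−1), product (−1)^20 = +1.
Zolotarev: (13|23) = +1, matching the cycle-count sign.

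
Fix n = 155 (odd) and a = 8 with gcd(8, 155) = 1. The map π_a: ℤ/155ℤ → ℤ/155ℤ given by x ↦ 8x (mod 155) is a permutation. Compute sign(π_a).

Start at x=66: 66 → 63 → 39 → 2 → 16 → 128 → 94 → … (one orbit).
Cycle type of π: 20×6 + 5×6 + 4 + 1; total 14 cycles.
With 14 cycles on 155 points, sign = (−1)^{155−14} = -1.
Via Zolotarev, sign(π_{8}) = (8|155) = -1.

-1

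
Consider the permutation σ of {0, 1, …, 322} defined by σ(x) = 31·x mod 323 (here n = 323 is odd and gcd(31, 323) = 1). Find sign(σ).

Trace 284: π^k(284) = [284, 83, 312, 305, 88, 144, 265] for k=0..6.
π_31 has 11 disjoint cycles with lengths [48, 48, 48, 48, 48, 48, 16, 6, 6, 6, 1] on {0,…,322}.
sign(π) = (−1)^{n − #cycles} = (−1)^{323−11} = (−1)^312 = +1.
Check: (31/323) = +1 by Zolotarev.

+1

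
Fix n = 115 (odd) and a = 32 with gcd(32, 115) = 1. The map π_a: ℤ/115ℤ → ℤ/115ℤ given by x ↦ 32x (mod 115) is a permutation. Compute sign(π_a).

-1

Trace 98: π^k(98) = [98, 31, 72, 4, 13, 71, 87] for k=0..6.
Cycle lengths of π_32 on ℤ/115ℤ: [44, 44, 11, 11, 4, 1]; 6 cycles in total.
n − c = 115 − 6 = 109; sign = (−1)^109 = -1.
The Jacobi symbol (32|115) = -1 (Zolotarev) agrees.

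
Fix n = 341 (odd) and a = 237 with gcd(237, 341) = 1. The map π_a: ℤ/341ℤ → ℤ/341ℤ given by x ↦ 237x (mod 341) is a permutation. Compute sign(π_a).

-1

Trace 9: π^k(9) = [9, 87, 159, 173, 81, 101, 67] for k=0..6.
The orbit structure of x ↦ 237x mod 341: 14 orbits of sizes [30, 30, 30, 30, 30, 30, 30, 30, 30, 30, 15, 15, 10, 1].
Σ(ℓ_i−1) = 341−14 = 327; sign = (−1)^327 = -1.
The Jacobi symbol (237|341) = -1 (Zolotarev) agrees.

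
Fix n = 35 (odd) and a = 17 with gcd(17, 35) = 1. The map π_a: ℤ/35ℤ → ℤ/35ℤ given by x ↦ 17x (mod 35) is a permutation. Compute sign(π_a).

+1

Start at x=11: 11 → 12 → 29 → 3 → 16 → 27 → 4 → … (one orbit).
5 cycles of lengths [12, 12, 6, 4, 1].
With 5 cycles on 35 points, sign = (−1)^{35−5} = +1.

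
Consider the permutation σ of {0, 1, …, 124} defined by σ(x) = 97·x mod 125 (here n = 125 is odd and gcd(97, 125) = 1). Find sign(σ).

Trace 9: π^k(9) = [9, 123, 56, 57, 29, 63, 111] for k=0..6.
Cycle type of π: 100 + 20 + 4 + 1; total 4 cycles.
sign(π) = (−1)^{n − #cycles} = (−1)^{125−4} = (−1)^121 = -1.
The Jacobi symbol (97|125) = -1 (Zolotarev) agrees.

-1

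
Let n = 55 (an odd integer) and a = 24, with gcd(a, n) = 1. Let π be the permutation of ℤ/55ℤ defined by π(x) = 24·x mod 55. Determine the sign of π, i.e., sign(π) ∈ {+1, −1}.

-1

Start at x=29: 29 → 36 → 39 → 1 → 24 → 26 → 19 → … (one orbit).
π_24 has 8 disjoint cycles with lengths [10, 10, 10, 10, 10, 2, 2, 1] on {0,…,54}.
n − c = 55 − 8 = 47; sign = (−1)^47 = -1.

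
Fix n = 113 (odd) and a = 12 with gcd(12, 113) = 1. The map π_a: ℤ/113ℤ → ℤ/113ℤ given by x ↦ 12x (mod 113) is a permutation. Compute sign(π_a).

-1

Trace 45: π^k(45) = [45, 88, 39, 16, 79, 44, 76] for k=0..6.
The orbit structure of x ↦ 12x mod 113: 2 orbits of sizes [112, 1].
2 cycles on 113: each ℓ→(−1)^(ℓ−1), product (−1)^111 = -1.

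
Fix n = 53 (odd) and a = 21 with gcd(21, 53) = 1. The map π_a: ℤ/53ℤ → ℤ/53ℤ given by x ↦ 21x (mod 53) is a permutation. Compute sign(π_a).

Orbit of 11 under x↦21x: [11, 19, 28, 5, 52, 32, 36]… (length divides ord_53(21)).
2 cycles of lengths [52, 1].
53 − 2 = 51 transpositions; sign(π) = (−1)^51 = -1.
Zolotarev: (21|53) = -1, matching the cycle-count sign.

-1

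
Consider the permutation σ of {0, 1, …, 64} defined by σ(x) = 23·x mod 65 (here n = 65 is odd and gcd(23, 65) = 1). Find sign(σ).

Trace 12: π^k(12) = [12, 16, 43, 14, 62, 61, 38] for k=0..6.
The orbit structure of x ↦ 23x mod 65: 8 orbits of sizes [12, 12, 12, 12, 6, 6, 4, 1].
With 8 cycles on 65 points, sign = (−1)^{65−8} = -1.

-1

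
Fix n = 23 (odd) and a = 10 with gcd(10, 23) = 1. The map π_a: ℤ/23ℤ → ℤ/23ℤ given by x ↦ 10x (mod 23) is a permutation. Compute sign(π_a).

-1

Start at x=1: 1 → 10 → 8 → 11 → 18 → 19 → 6 → … (one orbit).
Decompose π into cycles: lengths [22, 1] (2 cycles, including the fixed point 0).
With 2 cycles on 23 points, sign = (−1)^{23−2} = -1.
Zolotarev: (10|23) = -1, matching the cycle-count sign.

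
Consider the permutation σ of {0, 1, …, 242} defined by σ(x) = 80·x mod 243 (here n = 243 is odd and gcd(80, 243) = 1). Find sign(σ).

Start at x=242: 242 → 163 → 161 → 1 → 80 → 82 → 242 (one orbit).
The orbit structure of x ↦ 80x mod 243: 68 orbits of sizes [6, 6, 6, 6, 6, 6, 6, 6, 6, 6, 6, 6, 6, 6, 6, 6, 6, 6, 6, 6, 6, 6, 6, 6, 6, 6, 6, 2, 2, 2, 2, 2, 2, 2, 2, 2, 2, 2, 2, 2, 2, 2, 2, 2, 2, 2, 2, 2, 2, 2, 2, 2, 2, 2, 2, 2, 2, 2, 2, 2, 2, 2, 2, 2, 2, 2, 2, 1].
With 68 cycles on 243 points, sign = (−1)^{243−68} = -1.
Zolotarev: (80|243) = -1, matching the cycle-count sign.

-1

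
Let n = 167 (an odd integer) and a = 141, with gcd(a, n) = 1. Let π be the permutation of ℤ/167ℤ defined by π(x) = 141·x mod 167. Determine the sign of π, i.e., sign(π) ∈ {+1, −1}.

+1

Orbit of 9 under x↦141x: [9, 100, 72, 132, 75, 54, 99]… (length divides ord_167(141)).
π_141 has 3 disjoint cycles with lengths [83, 83, 1] on {0,…,166}.
sign(π) = (−1)^{n − #cycles} = (−1)^{167−3} = (−1)^164 = +1.
Zolotarev: (141|167) = +1, matching the cycle-count sign.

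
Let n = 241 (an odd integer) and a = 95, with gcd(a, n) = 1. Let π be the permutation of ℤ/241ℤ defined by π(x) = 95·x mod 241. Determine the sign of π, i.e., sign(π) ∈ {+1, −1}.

Trace 119: π^k(119) = [119, 219, 79, 34, 97, 57, 113] for k=0..6.
π_95 has 2 disjoint cycles with lengths [240, 1] on {0,…,240}.
2 cycles on 241: each ℓ→(−1)^(ℓ−1), product (−1)^239 = -1.

-1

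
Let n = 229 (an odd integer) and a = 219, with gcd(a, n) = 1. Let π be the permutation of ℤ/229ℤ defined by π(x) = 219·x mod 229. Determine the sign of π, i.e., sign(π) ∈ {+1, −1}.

-1

Trace 164: π^k(164) = [164, 192, 141, 193, 131, 64, 47] for k=0..6.
Cycle lengths of π_219 on ℤ/229ℤ: [228, 1]; 2 cycles in total.
sign(π) = (−1)^{n − #cycles} = (−1)^{229−2} = (−1)^227 = -1.
The Jacobi symbol (219|229) = -1 (Zolotarev) agrees.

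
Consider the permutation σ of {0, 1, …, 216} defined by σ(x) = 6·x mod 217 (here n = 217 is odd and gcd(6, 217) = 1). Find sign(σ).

+1

Orbit of 36 under x↦6x: [36, 216, 211, 181, 1, 6]… (length divides ord_217(6)).
The orbit structure of x ↦ 6x mod 217: 39 orbits of sizes [6, 6, 6, 6, 6, 6, 6, 6, 6, 6, 6, 6, 6, 6, 6, 6, 6, 6, 6, 6, 6, 6, 6, 6, 6, 6, 6, 6, 6, 6, 6, 6, 6, 6, 6, 2, 2, 2, 1].
With 39 cycles on 217 points, sign = (−1)^{217−39} = +1.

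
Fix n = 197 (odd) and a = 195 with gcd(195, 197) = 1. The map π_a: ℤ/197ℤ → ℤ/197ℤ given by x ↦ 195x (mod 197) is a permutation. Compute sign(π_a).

Trace 10: π^k(10) = [10, 177, 40, 117, 160, 74, 49] for k=0..6.
2 cycles of lengths [196, 1].
sign(π) = (−1)^{n − #cycles} = (−1)^{197−2} = (−1)^195 = -1.
(195|197)_J = -1 (Zolotarev's lemma cross-check).

-1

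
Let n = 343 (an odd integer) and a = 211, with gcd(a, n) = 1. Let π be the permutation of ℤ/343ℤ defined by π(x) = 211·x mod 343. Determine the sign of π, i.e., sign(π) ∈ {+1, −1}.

Orbit of 337 under x↦211x: [337, 106, 71, 232, 246, 113, 176]… (length divides ord_343(211)).
Cycle type of π: 49×6 + 7×6 + 1×7; total 19 cycles.
343 − 19 = 324 transpositions; sign(π) = (−1)^324 = +1.
Zolotarev: (211|343) = +1, matching the cycle-count sign.

+1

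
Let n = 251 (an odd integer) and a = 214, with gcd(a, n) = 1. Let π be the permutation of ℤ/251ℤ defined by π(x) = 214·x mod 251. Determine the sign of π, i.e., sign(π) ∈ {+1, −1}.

+1

Trace 92: π^k(92) = [92, 110, 197, 241, 119, 115, 12] for k=0..6.
Cycle type of π: 125×2 + 1; total 3 cycles.
n − c = 251 − 3 = 248; sign = (−1)^248 = +1.
The Jacobi symbol (214|251) = +1 (Zolotarev) agrees.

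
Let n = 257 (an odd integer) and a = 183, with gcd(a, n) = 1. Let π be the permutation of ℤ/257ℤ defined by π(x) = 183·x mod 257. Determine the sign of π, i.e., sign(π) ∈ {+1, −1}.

-1

Trace 235: π^k(235) = [235, 86, 61, 112, 193, 110, 84] for k=0..6.
Decompose π into cycles: lengths [256, 1] (2 cycles, including the fixed point 0).
sign(π) = (−1)^{n − #cycles} = (−1)^{257−2} = (−1)^255 = -1.
(183|257)_J = -1 (Zolotarev's lemma cross-check).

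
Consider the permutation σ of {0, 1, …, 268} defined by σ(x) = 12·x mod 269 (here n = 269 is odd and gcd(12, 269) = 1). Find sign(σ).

Start at x=194: 194 → 176 → 229 → 58 → 158 → 13 → 156 → … (one orbit).
Decompose π into cycles: lengths [268, 1] (2 cycles, including the fixed point 0).
269 − 2 = 267 transpositions; sign(π) = (−1)^267 = -1.

-1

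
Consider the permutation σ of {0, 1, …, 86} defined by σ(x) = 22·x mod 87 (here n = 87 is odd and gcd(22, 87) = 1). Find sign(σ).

+1

Trace 49: π^k(49) = [49, 34, 52, 13, 25, 28, 7] for k=0..6.
The orbit structure of x ↦ 22x mod 87: 9 orbits of sizes [14, 14, 14, 14, 14, 14, 1, 1, 1].
Σ(ℓ_i−1) = 87−9 = 78; sign = (−1)^78 = +1.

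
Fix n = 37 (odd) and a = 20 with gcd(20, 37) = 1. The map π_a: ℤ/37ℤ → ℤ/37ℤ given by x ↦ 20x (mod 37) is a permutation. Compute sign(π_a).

Start at x=17: 17 → 7 → 29 → 25 → 19 → 10 → 15 → … (one orbit).
Cycle type of π: 36 + 1; total 2 cycles.
Σ(ℓ_i−1) = 37−2 = 35; sign = (−1)^35 = -1.
Zolotarev: (20|37) = -1, matching the cycle-count sign.

-1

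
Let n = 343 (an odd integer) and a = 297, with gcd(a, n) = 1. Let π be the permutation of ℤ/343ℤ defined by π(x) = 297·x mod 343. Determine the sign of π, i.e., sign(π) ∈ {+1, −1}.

Orbit of 201 under x↦297x: [201, 15, 339, 184, 111, 39, 264]… (length divides ord_343(297)).
Cycle type of π: 294 + 42 + 6 + 1; total 4 cycles.
Σ(ℓ_i−1) = 343−4 = 339; sign = (−1)^339 = -1.
The Jacobi symbol (297|343) = -1 (Zolotarev) agrees.

-1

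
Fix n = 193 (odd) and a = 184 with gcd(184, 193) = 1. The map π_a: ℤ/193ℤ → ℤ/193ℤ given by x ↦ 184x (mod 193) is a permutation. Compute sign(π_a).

+1

Orbit of 9 under x↦184x: [9, 112, 150, 1, 184, 81, 43]… (length divides ord_193(184)).
Decompose π into cycles: lengths [8, 8, 8, 8, 8, 8, 8, 8, 8, 8, 8, 8, 8, 8, 8, 8, 8, 8, 8, 8, 8, 8, 8, 8, 1] (25 cycles, including the fixed point 0).
25 cycles on 193: each ℓ→(−1)^(ℓ−1), product (−1)^168 = +1.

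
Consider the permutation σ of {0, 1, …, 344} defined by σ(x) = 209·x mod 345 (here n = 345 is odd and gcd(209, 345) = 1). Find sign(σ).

Start at x=256: 256 → 29 → 196 → 254 → 301 → 119 → 31 → … (one orbit).
Decompose π into cycles: lengths [22, 22, 22, 22, 22, 22, 22, 22, 22, 22, 22, 22, 22, 22, 11, 11, 2, 2, 2, 2, 2, 2, 2, 1] (24 cycles, including the fixed point 0).
Σ(ℓ_i−1) = 345−24 = 321; sign = (−1)^321 = -1.

-1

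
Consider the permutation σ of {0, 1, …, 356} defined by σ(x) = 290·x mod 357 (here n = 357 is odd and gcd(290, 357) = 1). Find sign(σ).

+1

Orbit of 256 under x↦290x: [256, 341, 1, 290, 205, 188]… (length divides ord_357(290)).
Cycle type of π: 6×51 + 2×17 + 1×17; total 85 cycles.
85 cycles on 357: each ℓ→(−1)^(ℓ−1), product (−1)^272 = +1.
Zolotarev: (290|357) = +1, matching the cycle-count sign.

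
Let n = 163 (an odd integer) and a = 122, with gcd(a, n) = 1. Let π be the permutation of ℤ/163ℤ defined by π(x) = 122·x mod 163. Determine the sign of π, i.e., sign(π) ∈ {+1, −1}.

Orbit of 150 under x↦122x: [150, 44, 152, 125, 91, 18, 77]… (length divides ord_163(122)).
The orbit structure of x ↦ 122x mod 163: 2 orbits of sizes [162, 1].
163 − 2 = 161 transpositions; sign(π) = (−1)^161 = -1.

-1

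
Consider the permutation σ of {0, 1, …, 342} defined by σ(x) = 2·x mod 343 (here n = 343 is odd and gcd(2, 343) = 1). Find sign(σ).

+1

Orbit of 1 under x↦2x: [1, 2, 4, 8, 16, 32, 64]… (length divides ord_343(2)).
Decompose π into cycles: lengths [147, 147, 21, 21, 3, 3, 1] (7 cycles, including the fixed point 0).
sign(π) = (−1)^{n − #cycles} = (−1)^{343−7} = (−1)^336 = +1.
The Jacobi symbol (2|343) = +1 (Zolotarev) agrees.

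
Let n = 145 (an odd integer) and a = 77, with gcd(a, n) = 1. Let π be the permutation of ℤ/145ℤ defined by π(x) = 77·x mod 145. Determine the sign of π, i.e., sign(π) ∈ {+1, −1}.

+1

Start at x=17: 17 → 4 → 18 → 81 → 2 → 9 → 113 → … (one orbit).
7 cycles of lengths [28, 28, 28, 28, 28, 4, 1].
Σ(ℓ_i−1) = 145−7 = 138; sign = (−1)^138 = +1.
Zolotarev: (77|145) = +1, matching the cycle-count sign.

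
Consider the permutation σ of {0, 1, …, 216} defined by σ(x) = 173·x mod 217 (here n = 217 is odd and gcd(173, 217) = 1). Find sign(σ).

-1

Orbit of 125 under x↦173x: [125, 142, 45, 190, 103, 25, 202]… (length divides ord_217(173)).
Cycle lengths of π_173 on ℤ/217ℤ: [30, 30, 30, 30, 30, 30, 15, 15, 6, 1]; 10 cycles in total.
10 cycles on 217: each ℓ→(−1)^(ℓ−1), product (−1)^207 = -1.
(173|217)_J = -1 (Zolotarev's lemma cross-check).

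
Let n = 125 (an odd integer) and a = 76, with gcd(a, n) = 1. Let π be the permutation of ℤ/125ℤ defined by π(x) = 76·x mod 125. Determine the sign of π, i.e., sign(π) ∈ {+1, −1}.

+1

Orbit of 76 under x↦76x: [76, 26, 101, 51, 1]… (length divides ord_125(76)).
The orbit structure of x ↦ 76x mod 125: 45 orbits of sizes [5, 5, 5, 5, 5, 5, 5, 5, 5, 5, 5, 5, 5, 5, 5, 5, 5, 5, 5, 5, 1, 1, 1, 1, 1, 1, 1, 1, 1, 1, 1, 1, 1, 1, 1, 1, 1, 1, 1, 1, 1, 1, 1, 1, 1].
45 cycles on 125: each ℓ→(−1)^(ℓ−1), product (−1)^80 = +1.
Zolotarev: (76|125) = +1, matching the cycle-count sign.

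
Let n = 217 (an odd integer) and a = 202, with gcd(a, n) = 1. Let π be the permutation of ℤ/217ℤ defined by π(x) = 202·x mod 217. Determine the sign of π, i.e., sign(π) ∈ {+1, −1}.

Start at x=132: 132 → 190 → 188 → 1 → 202 → 8 → 97 → … (one orbit).
Decompose π into cycles: lengths [10, 10, 10, 10, 10, 10, 10, 10, 10, 10, 10, 10, 10, 10, 10, 10, 10, 10, 5, 5, 5, 5, 5, 5, 2, 2, 2, 1] (28 cycles, including the fixed point 0).
sign(π) = (−1)^{n − #cycles} = (−1)^{217−28} = (−1)^189 = -1.
Zolotarev: (202|217) = -1, matching the cycle-count sign.

-1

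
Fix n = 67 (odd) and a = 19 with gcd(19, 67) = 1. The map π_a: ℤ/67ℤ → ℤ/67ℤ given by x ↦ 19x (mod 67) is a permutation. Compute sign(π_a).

Trace 56: π^k(56) = [56, 59, 49, 60, 1, 19, 26] for k=0..6.
π_19 has 3 disjoint cycles with lengths [33, 33, 1] on {0,…,66}.
Σ(ℓ_i−1) = 67−3 = 64; sign = (−1)^64 = +1.

+1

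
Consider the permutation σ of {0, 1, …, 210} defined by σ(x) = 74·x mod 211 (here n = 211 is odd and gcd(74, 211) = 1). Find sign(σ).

Trace 104: π^k(104) = [104, 100, 15, 55, 61, 83, 23] for k=0..6.
The orbit structure of x ↦ 74x mod 211: 8 orbits of sizes [30, 30, 30, 30, 30, 30, 30, 1].
n − c = 211 − 8 = 203; sign = (−1)^203 = -1.
The Jacobi symbol (74|211) = -1 (Zolotarev) agrees.

-1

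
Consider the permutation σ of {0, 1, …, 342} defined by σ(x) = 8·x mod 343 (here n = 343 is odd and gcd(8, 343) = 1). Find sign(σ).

+1

Trace 330: π^k(330) = [330, 239, 197, 204, 260, 22, 176] for k=0..6.
The orbit structure of x ↦ 8x mod 343: 19 orbits of sizes [49, 49, 49, 49, 49, 49, 7, 7, 7, 7, 7, 7, 1, 1, 1, 1, 1, 1, 1].
With 19 cycles on 343 points, sign = (−1)^{343−19} = +1.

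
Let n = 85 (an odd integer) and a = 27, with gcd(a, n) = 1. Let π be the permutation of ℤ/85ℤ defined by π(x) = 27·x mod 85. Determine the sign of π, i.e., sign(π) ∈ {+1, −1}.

+1

Orbit of 48 under x↦27x: [48, 21, 57, 9, 73, 16, 7]… (length divides ord_85(27)).
Cycle lengths of π_27 on ℤ/85ℤ: [16, 16, 16, 16, 16, 4, 1]; 7 cycles in total.
85 − 7 = 78 transpositions; sign(π) = (−1)^78 = +1.
Check: (27/85) = +1 by Zolotarev.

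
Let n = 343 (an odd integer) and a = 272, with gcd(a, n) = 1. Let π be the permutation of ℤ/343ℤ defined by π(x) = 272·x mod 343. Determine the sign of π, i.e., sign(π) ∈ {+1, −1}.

-1

Trace 71: π^k(71) = [71, 104, 162, 160, 302, 167, 148] for k=0..6.
Cycle type of π: 98×3 + 14×3 + 2×3 + 1; total 10 cycles.
343 − 10 = 333 transpositions; sign(π) = (−1)^333 = -1.
Check: (272/343) = -1 by Zolotarev.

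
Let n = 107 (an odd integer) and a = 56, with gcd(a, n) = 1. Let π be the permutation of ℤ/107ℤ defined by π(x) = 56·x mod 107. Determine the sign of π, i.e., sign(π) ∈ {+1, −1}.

+1

Start at x=23: 23 → 4 → 10 → 25 → 9 → 76 → 83 → … (one orbit).
The orbit structure of x ↦ 56x mod 107: 3 orbits of sizes [53, 53, 1].
3 cycles on 107: each ℓ→(−1)^(ℓ−1), product (−1)^104 = +1.
Via Zolotarev, sign(π_{56}) = (56|107) = +1.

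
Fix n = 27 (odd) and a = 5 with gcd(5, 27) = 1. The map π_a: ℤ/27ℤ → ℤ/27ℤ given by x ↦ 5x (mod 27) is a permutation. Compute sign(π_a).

Start at x=10: 10 → 23 → 7 → 8 → 13 → 11 → 1 → … (one orbit).
The orbit structure of x ↦ 5x mod 27: 4 orbits of sizes [18, 6, 2, 1].
4 cycles on 27: each ℓ→(−1)^(ℓ−1), product (−1)^23 = -1.
Via Zolotarev, sign(π_{5}) = (5|27) = -1.

-1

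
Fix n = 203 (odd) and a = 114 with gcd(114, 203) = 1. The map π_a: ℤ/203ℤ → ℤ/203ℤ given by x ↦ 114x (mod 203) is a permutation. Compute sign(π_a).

Start at x=113: 113 → 93 → 46 → 169 → 184 → 67 → 127 → … (one orbit).
The orbit structure of x ↦ 114x mod 203: 6 orbits of sizes [84, 84, 28, 3, 3, 1].
With 6 cycles on 203 points, sign = (−1)^{203−6} = -1.

-1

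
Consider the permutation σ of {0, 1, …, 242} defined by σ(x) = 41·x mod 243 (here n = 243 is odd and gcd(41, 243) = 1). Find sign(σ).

Trace 7: π^k(7) = [7, 44, 103, 92, 127, 104, 133] for k=0..6.
6 cycles of lengths [162, 54, 18, 6, 2, 1].
sign(π) = (−1)^{n − #cycles} = (−1)^{243−6} = (−1)^237 = -1.

-1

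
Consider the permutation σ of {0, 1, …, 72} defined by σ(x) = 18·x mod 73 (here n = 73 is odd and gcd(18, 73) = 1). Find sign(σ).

+1

Trace 32: π^k(32) = [32, 65, 2, 36, 64, 57, 4] for k=0..6.
Cycle type of π: 18×4 + 1; total 5 cycles.
Σ(ℓ_i−1) = 73−5 = 68; sign = (−1)^68 = +1.
(18|73)_J = +1 (Zolotarev's lemma cross-check).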